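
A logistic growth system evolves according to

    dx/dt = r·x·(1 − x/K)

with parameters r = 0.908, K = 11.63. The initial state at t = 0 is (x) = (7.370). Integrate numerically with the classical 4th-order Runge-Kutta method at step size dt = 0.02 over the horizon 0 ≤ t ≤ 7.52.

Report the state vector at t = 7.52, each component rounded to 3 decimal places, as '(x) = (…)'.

t=0.000: state=(7.370)
step 1 (dt=0.02): k1=(2.451), k2=(2.445), k3=(2.445), k4=(2.439); state += dt/6·(k1+2k2+2k3+k4)
t=0.020: state=(7.419)
t=0.040: state=(7.468)
t=0.060: state=(7.516)
continuing one RK4 step at a time; state shown every 25 steps (Δt=0.5):
t=0.500: state=(8.507)
t=1.000: state=(9.431)
t=1.500: state=(10.130)
t=2.000: state=(10.630)
t=2.500: state=(10.975)
t=3.000: state=(11.205)
t=3.500: state=(11.356)
t=4.000: state=(11.455)
t=4.500: state=(11.518)
t=5.000: state=(11.559)
t=5.500: state=(11.585)
t=6.000: state=(11.601)
t=6.500: state=(11.612)
t=7.000: state=(11.618)
t=7.500: state=(11.623)
t=7.520: state=(11.623)

(x) = (11.623)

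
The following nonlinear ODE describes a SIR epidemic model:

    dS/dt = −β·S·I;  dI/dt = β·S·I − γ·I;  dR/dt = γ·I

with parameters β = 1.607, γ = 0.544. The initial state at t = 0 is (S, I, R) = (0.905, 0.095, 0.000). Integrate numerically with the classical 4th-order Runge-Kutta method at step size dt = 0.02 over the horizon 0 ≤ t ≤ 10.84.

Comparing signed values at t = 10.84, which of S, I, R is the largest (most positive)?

largest component: R

t=0.000: state=(0.905, 0.095, 0.000)
step 1 (dt=0.02): k1=(-0.138, 0.086, 0.052), k2=(-0.139, 0.087, 0.052), k3=(-0.139, 0.087, 0.052), k4=(-0.140, 0.088, 0.053); state += dt/6·(k1+2k2+2k3+k4)
t=0.020: state=(0.902, 0.097, 0.001)
t=0.040: state=(0.899, 0.099, 0.002)
t=0.060: state=(0.897, 0.100, 0.003)
continuing one RK4 step at a time; state shown every 25 steps (Δt=0.5):
t=0.500: state=(0.823, 0.145, 0.032)
t=1.000: state=(0.715, 0.205, 0.080)
t=1.500: state=(0.591, 0.265, 0.144)
t=2.000: state=(0.469, 0.308, 0.222)
t=2.500: state=(0.363, 0.328, 0.310)
t=3.000: state=(0.279, 0.323, 0.398)
t=3.500: state=(0.217, 0.300, 0.483)
t=4.000: state=(0.173, 0.267, 0.561)
t=4.500: state=(0.141, 0.230, 0.628)
t=5.000: state=(0.119, 0.195, 0.686)
t=5.500: state=(0.103, 0.162, 0.734)
t=6.000: state=(0.092, 0.134, 0.775)
t=6.500: state=(0.083, 0.109, 0.807)
t=7.000: state=(0.077, 0.089, 0.834)
t=7.500: state=(0.072, 0.072, 0.856)
t=8.000: state=(0.069, 0.058, 0.874)
t=8.500: state=(0.066, 0.047, 0.888)
t=9.000: state=(0.064, 0.037, 0.899)
t=9.500: state=(0.062, 0.030, 0.908)
t=10.000: state=(0.061, 0.024, 0.916)
t=10.500: state=(0.060, 0.019, 0.921)
t=10.840: state=(0.059, 0.016, 0.925)
compare at T: S=0.059, I=0.016, R=0.925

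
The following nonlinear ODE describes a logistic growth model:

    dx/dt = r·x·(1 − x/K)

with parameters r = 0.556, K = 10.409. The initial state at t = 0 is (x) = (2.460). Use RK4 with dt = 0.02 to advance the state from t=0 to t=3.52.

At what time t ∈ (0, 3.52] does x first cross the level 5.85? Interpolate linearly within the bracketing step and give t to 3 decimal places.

t = 2.558

t=0.000: state=(2.460)
step 1 (dt=0.02): k1=(1.045), k2=(1.048), k3=(1.048), k4=(1.051); state += dt/6·(k1+2k2+2k3+k4)
t=0.020: state=(2.481)
t=0.040: state=(2.502)
t=0.060: state=(2.523)
continuing one RK4 step at a time; state shown every 10 steps (Δt=0.2):
t=0.200: state=(2.675)
t=0.400: state=(2.902)
t=0.600: state=(3.140)
t=0.800: state=(3.389)
t=1.000: state=(3.648)
t=1.200: state=(3.916)
t=1.400: state=(4.191)
t=1.600: state=(4.472)
t=1.800: state=(4.758)
t=2.000: state=(5.046)
t=2.200: state=(5.335)
t=2.400: state=(5.624)
t=2.540: state=(5.824)
next step: t=2.560: state=(5.853) — x has crossed 5.85
linear interpolation between t=2.540 (5.82441) and t=2.560 (5.85291) → t≈2.558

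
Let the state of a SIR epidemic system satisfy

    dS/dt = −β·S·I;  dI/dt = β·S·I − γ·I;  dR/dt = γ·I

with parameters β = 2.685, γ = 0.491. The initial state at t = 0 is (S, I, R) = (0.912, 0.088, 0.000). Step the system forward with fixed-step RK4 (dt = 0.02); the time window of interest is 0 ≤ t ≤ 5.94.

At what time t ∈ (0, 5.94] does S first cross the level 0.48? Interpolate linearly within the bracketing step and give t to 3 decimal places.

t = 1.043

t=0.000: state=(0.912, 0.088, 0.000)
step 1 (dt=0.02): k1=(-0.215, 0.172, 0.043), k2=(-0.219, 0.175, 0.044), k3=(-0.219, 0.175, 0.044), k4=(-0.223, 0.178, 0.045); state += dt/6·(k1+2k2+2k3+k4)
t=0.020: state=(0.908, 0.092, 0.001)
t=0.040: state=(0.903, 0.095, 0.002)
t=0.060: state=(0.898, 0.099, 0.003)
continuing one RK4 step at a time; state shown every 10 steps (Δt=0.2):
t=0.200: state=(0.861, 0.128, 0.011)
t=0.400: state=(0.793, 0.182, 0.026)
t=0.600: state=(0.707, 0.247, 0.047)
t=0.800: state=(0.607, 0.318, 0.074)
t=1.000: state=(0.502, 0.389, 0.109)
t=1.040: state=(0.481, 0.402, 0.117)
next step: t=1.060: state=(0.471, 0.408, 0.121) — S has crossed 0.48
linear interpolation between t=1.040 (0.48144) and t=1.060 (0.47108) → t≈1.043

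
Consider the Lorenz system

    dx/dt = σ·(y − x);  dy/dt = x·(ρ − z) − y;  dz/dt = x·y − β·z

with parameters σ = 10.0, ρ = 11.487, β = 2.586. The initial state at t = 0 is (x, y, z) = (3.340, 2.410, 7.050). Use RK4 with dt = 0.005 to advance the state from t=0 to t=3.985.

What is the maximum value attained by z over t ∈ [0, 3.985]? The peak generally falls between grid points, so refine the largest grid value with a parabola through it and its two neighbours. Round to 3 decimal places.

max z = 13.639

t=0.000: state=(3.340, 2.410, 7.050)
step 1 (dt=0.005): k1=(-9.300, 12.410, -10.182), k2=(-8.757, 12.360, -10.069), k3=(-8.772, 12.365, -10.067), k4=(-8.243, 12.319, -9.954); state += dt/6·(k1+2k2+2k3+k4)
t=0.005: state=(3.296, 2.472, 7.000)
t=0.010: state=(3.257, 2.533, 6.950)
t=0.015: state=(3.224, 2.594, 6.902)
continuing one RK4 step at a time; state shown every 40 steps (Δt=0.2):
t=0.200: state=(3.997, 5.087, 6.238)
t=0.400: state=(6.668, 7.859, 9.551)
t=0.600: state=(6.780, 5.623, 13.618)
t=0.800: state=(4.150, 3.188, 11.513)
t=1.000: state=(3.426, 3.589, 8.675)
t=1.200: state=(4.507, 5.358, 7.919)
t=1.400: state=(6.261, 6.903, 10.212)
t=1.600: state=(6.166, 5.457, 12.472)
t=1.800: state=(4.561, 3.947, 11.150)
t=2.000: state=(4.121, 4.276, 9.269)
t=2.200: state=(4.959, 5.557, 9.013)
t=2.400: state=(5.985, 6.249, 10.667)
t=2.600: state=(5.692, 5.211, 11.733)
t=2.800: state=(4.731, 4.396, 10.755)
t=3.000: state=(4.575, 4.742, 9.621)
t=3.200: state=(5.207, 5.593, 9.712)
t=3.400: state=(5.738, 5.799, 10.821)
t=3.600: state=(5.409, 5.091, 11.234)
t=3.800: state=(4.855, 4.693, 10.517)
t=3.985: state=(4.842, 4.978, 9.911)
largest grid value and its neighbours: z(0.610)=13.63726, z(0.615)=13.63907, z(0.620)=13.63598
parabola through these three points peaks at t≈0.614 with z≈13.63912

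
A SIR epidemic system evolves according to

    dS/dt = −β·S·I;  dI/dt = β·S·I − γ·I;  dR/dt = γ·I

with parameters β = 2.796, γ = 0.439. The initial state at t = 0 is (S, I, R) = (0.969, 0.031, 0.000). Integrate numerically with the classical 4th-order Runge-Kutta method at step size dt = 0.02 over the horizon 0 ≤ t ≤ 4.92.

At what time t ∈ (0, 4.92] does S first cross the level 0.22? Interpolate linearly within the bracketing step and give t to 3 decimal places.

t = 2.020

t=0.000: state=(0.969, 0.031, 0.000)
step 1 (dt=0.02): k1=(-0.084, 0.070, 0.014), k2=(-0.086, 0.072, 0.014), k3=(-0.086, 0.072, 0.014), k4=(-0.088, 0.073, 0.014); state += dt/6·(k1+2k2+2k3+k4)
t=0.020: state=(0.967, 0.032, 0.000)
t=0.040: state=(0.965, 0.034, 0.001)
t=0.060: state=(0.964, 0.036, 0.001)
continuing one RK4 step at a time; state shown every 10 steps (Δt=0.2):
t=0.200: state=(0.948, 0.049, 0.003)
t=0.400: state=(0.916, 0.075, 0.009)
t=0.600: state=(0.870, 0.113, 0.017)
t=0.800: state=(0.805, 0.166, 0.029)
t=1.000: state=(0.721, 0.233, 0.046)
t=1.200: state=(0.619, 0.310, 0.070)
t=1.400: state=(0.509, 0.390, 0.101)
t=1.600: state=(0.401, 0.460, 0.138)
t=1.800: state=(0.305, 0.513, 0.181)
t=2.000: state=(0.227, 0.545, 0.228)
t=2.020: state=(0.220, 0.547, 0.233)
next step: t=2.040: state=(0.213, 0.549, 0.238) — S has crossed 0.22
linear interpolation between t=2.020 (0.22001) and t=2.040 (0.21337) → t≈2.020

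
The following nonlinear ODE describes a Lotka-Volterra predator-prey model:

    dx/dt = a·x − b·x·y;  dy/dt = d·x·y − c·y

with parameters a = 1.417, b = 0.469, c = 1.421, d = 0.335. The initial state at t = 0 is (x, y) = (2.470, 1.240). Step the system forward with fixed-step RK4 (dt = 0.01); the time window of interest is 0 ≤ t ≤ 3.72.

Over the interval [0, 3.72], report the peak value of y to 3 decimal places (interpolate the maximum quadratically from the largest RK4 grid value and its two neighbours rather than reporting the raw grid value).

t=0.000: state=(2.470, 1.240)
step 1 (dt=0.01): k1=(2.064, -0.736), k2=(2.076, -0.730), k3=(2.076, -0.730), k4=(2.089, -0.723); state += dt/6·(k1+2k2+2k3+k4)
t=0.010: state=(2.491, 1.233)
t=0.020: state=(2.512, 1.226)
t=0.030: state=(2.533, 1.218)
continuing one RK4 step at a time; state shown every 20 steps (Δt=0.2):
t=0.200: state=(2.937, 1.118)
t=0.400: state=(3.525, 1.044)
t=0.600: state=(4.250, 1.019)
t=0.800: state=(5.123, 1.049)
t=1.000: state=(6.140, 1.150)
t=1.200: state=(7.255, 1.355)
t=1.400: state=(8.350, 1.721)
t=1.600: state=(9.186, 2.337)
t=1.800: state=(9.393, 3.293)
t=2.000: state=(8.643, 4.560)
t=2.200: state=(7.037, 5.823)
t=2.400: state=(5.190, 6.597)
t=2.600: state=(3.680, 6.665)
t=2.800: state=(2.665, 6.188)
t=3.000: state=(2.049, 5.444)
t=3.200: state=(1.695, 4.639)
t=3.400: state=(1.510, 3.884)
t=3.600: state=(1.437, 3.225)
t=3.720: state=(1.435, 2.881)
largest grid value and its neighbours: y(2.510)=6.71741, y(2.520)=6.71785, y(2.530)=6.71665
parabola through these three points peaks at t≈2.518 with y≈6.71790

max y = 6.718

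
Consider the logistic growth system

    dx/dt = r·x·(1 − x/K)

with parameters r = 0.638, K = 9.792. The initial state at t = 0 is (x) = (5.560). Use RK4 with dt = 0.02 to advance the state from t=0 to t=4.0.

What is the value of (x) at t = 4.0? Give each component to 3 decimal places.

t=0.000: state=(5.560)
step 1 (dt=0.02): k1=(1.533), k2=(1.532), k3=(1.532), k4=(1.530); state += dt/6·(k1+2k2+2k3+k4)
t=0.020: state=(5.591)
t=0.040: state=(5.621)
t=0.060: state=(5.652)
continuing one RK4 step at a time; state shown every 10 steps (Δt=0.2):
t=0.200: state=(5.864)
t=0.400: state=(6.160)
t=0.600: state=(6.446)
t=0.800: state=(6.721)
t=1.000: state=(6.984)
t=1.200: state=(7.232)
t=1.400: state=(7.466)
t=1.600: state=(7.685)
t=1.800: state=(7.888)
t=2.000: state=(8.076)
t=2.200: state=(8.249)
t=2.400: state=(8.408)
t=2.600: state=(8.553)
t=2.800: state=(8.684)
t=3.000: state=(8.804)
t=3.200: state=(8.911)
t=3.400: state=(9.008)
t=3.600: state=(9.096)
t=3.800: state=(9.174)
t=4.000: state=(9.244)

(x) = (9.244)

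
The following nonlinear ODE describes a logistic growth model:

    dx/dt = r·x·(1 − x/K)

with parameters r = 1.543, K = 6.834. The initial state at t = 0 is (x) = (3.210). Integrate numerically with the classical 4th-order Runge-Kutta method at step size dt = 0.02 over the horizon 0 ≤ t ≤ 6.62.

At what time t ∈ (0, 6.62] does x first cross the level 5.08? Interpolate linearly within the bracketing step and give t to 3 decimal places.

t=0.000: state=(3.210)
step 1 (dt=0.02): k1=(2.627), k2=(2.629), k3=(2.629), k4=(2.631); state += dt/6·(k1+2k2+2k3+k4)
t=0.020: state=(3.263)
t=0.040: state=(3.315)
t=0.060: state=(3.368)
continuing one RK4 step at a time; state shown every 25 steps (Δt=0.5):
t=0.500: state=(4.490)
t=0.760: state=(5.064)
next step: t=0.780: state=(5.104) — x has crossed 5.08
linear interpolation between t=0.760 (5.06426) and t=0.780 (5.10443) → t≈0.768

t = 0.768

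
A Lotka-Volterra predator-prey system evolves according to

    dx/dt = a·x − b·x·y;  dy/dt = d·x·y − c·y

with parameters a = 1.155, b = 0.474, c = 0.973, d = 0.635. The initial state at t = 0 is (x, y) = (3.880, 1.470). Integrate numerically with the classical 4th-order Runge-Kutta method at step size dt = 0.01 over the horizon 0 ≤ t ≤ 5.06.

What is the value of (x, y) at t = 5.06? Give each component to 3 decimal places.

(x, y) = (1.168, 0.650)

t=0.000: state=(3.880, 1.470)
step 1 (dt=0.01): k1=(1.778, 2.191), k2=(1.762, 2.216), k3=(1.762, 2.216), k4=(1.745, 2.241); state += dt/6·(k1+2k2+2k3+k4)
t=0.010: state=(3.898, 1.492)
t=0.020: state=(3.915, 1.515)
t=0.030: state=(3.932, 1.538)
continuing one RK4 step at a time; state shown every 20 steps (Δt=0.2):
t=0.200: state=(4.151, 2.019)
t=0.400: state=(4.165, 2.828)
t=0.600: state=(3.824, 3.881)
t=0.800: state=(3.161, 4.991)
t=1.000: state=(2.376, 5.839)
t=1.200: state=(1.684, 6.209)
t=1.400: state=(1.179, 6.118)
t=1.600: state=(0.846, 5.718)
t=1.800: state=(0.636, 5.166)
t=2.000: state=(0.505, 4.569)
t=2.200: state=(0.424, 3.988)
t=2.400: state=(0.376, 3.453)
t=2.600: state=(0.349, 2.976)
t=2.800: state=(0.339, 2.558)
t=3.000: state=(0.341, 2.199)
t=3.200: state=(0.354, 1.891)
t=3.400: state=(0.377, 1.631)
t=3.600: state=(0.412, 1.411)
t=3.800: state=(0.458, 1.227)
t=4.000: state=(0.517, 1.075)
t=4.200: state=(0.592, 0.949)
t=4.400: state=(0.685, 0.847)
t=4.600: state=(0.800, 0.766)
t=4.800: state=(0.940, 0.704)
t=5.000: state=(1.110, 0.660)
t=5.060: state=(1.168, 0.650)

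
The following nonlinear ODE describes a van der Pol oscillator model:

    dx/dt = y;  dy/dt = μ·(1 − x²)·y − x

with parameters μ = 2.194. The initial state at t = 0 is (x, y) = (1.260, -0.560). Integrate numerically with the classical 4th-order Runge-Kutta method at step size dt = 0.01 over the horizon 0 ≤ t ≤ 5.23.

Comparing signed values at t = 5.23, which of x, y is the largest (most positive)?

t=0.000: state=(1.260, -0.560)
step 1 (dt=0.01): k1=(-0.560, -0.538), k2=(-0.563, -0.540), k3=(-0.563, -0.540), k4=(-0.565, -0.543); state += dt/6·(k1+2k2+2k3+k4)
t=0.010: state=(1.254, -0.565)
t=0.020: state=(1.249, -0.571)
t=0.030: state=(1.243, -0.576)
continuing one RK4 step at a time; state shown every 20 steps (Δt=0.2):
t=0.200: state=(1.136, -0.682)
t=0.400: state=(0.984, -0.852)
t=0.600: state=(0.789, -1.120)
t=0.800: state=(0.523, -1.582)
t=1.000: state=(0.132, -2.405)
t=1.200: state=(-0.467, -3.615)
t=1.400: state=(-1.250, -3.807)
t=1.600: state=(-1.822, -1.753)
t=1.800: state=(-2.004, -0.302)
t=2.000: state=(-2.010, 0.143)
t=2.200: state=(-1.967, 0.263)
t=2.400: state=(-1.910, 0.304)
t=2.600: state=(-1.847, 0.328)
t=2.800: state=(-1.779, 0.350)
t=3.000: state=(-1.707, 0.375)
t=3.200: state=(-1.629, 0.404)
t=3.400: state=(-1.544, 0.441)
t=3.600: state=(-1.452, 0.488)
t=3.800: state=(-1.348, 0.550)
t=4.000: state=(-1.230, 0.636)
t=4.200: state=(-1.091, 0.762)
t=4.400: state=(-0.921, 0.959)
t=4.600: state=(-0.699, 1.287)
t=4.800: state=(-0.389, 1.872)
t=5.000: state=(0.079, 2.890)
t=5.200: state=(0.779, 3.998)
t=5.230: state=(0.900, 4.050)
compare at T: x=0.900, y=4.050

largest component: y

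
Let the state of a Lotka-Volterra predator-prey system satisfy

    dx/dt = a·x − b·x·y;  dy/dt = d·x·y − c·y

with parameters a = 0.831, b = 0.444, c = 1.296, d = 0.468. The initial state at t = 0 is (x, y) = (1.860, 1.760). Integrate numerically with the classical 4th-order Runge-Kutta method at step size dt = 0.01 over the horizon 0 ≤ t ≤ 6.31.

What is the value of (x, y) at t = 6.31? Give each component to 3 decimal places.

(x, y) = (1.883, 1.643)

t=0.000: state=(1.860, 1.760)
step 1 (dt=0.01): k1=(0.092, -0.749), k2=(0.095, -0.747), k3=(0.095, -0.747), k4=(0.098, -0.745); state += dt/6·(k1+2k2+2k3+k4)
t=0.010: state=(1.861, 1.753)
t=0.020: state=(1.862, 1.745)
t=0.030: state=(1.863, 1.738)
continuing one RK4 step at a time; state shown every 25 steps (Δt=0.25):
t=0.250: state=(1.902, 1.586)
t=0.500: state=(1.980, 1.439)
t=0.750: state=(2.092, 1.320)
t=1.000: state=(2.235, 1.229)
t=1.250: state=(2.410, 1.166)
t=1.500: state=(2.612, 1.131)
t=1.750: state=(2.837, 1.125)
t=2.000: state=(3.079, 1.150)
t=2.250: state=(3.326, 1.210)
t=2.500: state=(3.561, 1.310)
t=2.750: state=(3.761, 1.454)
t=3.000: state=(3.899, 1.648)
t=3.250: state=(3.946, 1.888)
t=3.500: state=(3.881, 2.161)
t=3.750: state=(3.700, 2.437)
t=4.000: state=(3.427, 2.677)
t=4.250: state=(3.104, 2.838)
t=4.500: state=(2.777, 2.894)
t=4.750: state=(2.483, 2.846)
t=5.000: state=(2.244, 2.713)
t=5.250: state=(2.064, 2.523)
t=5.500: state=(1.944, 2.305)
t=5.750: state=(1.875, 2.084)
t=6.000: state=(1.853, 1.874)
t=6.250: state=(1.873, 1.685)
t=6.310: state=(1.883, 1.643)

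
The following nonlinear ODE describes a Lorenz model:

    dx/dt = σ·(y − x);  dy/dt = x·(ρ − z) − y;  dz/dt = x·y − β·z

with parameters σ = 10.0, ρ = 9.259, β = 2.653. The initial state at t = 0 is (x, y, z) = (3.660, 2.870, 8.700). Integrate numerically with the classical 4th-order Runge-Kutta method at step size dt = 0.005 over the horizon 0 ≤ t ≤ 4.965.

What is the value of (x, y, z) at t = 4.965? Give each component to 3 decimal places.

(x, y, z) = (4.755, 4.758, 8.309)

t=0.000: state=(3.660, 2.870, 8.700)
step 1 (dt=0.005): k1=(-7.900, -0.824, -12.577), k2=(-7.723, -0.719, -12.558), k3=(-7.725, -0.719, -12.556), k4=(-7.550, -0.615, -12.534); state += dt/6·(k1+2k2+2k3+k4)
t=0.005: state=(3.621, 2.866, 8.637)
t=0.010: state=(3.584, 2.864, 8.575)
t=0.015: state=(3.549, 2.862, 8.512)
continuing one RK4 step at a time; state shown every 40 steps (Δt=0.2):
t=0.200: state=(3.173, 3.348, 6.642)
t=0.400: state=(4.049, 4.695, 6.157)
t=0.600: state=(5.386, 5.928, 7.703)
t=0.800: state=(5.637, 5.309, 9.602)
t=1.000: state=(4.568, 4.019, 9.258)
t=1.200: state=(3.901, 3.811, 7.890)
t=1.400: state=(4.144, 4.438, 7.174)
t=1.600: state=(4.857, 5.205, 7.655)
t=1.800: state=(5.236, 5.220, 8.719)
t=2.000: state=(4.855, 4.560, 8.970)
t=2.200: state=(4.360, 4.211, 8.336)
t=2.400: state=(4.324, 4.426, 7.767)
t=2.600: state=(4.662, 4.859, 7.823)
t=2.800: state=(4.950, 5.009, 8.345)
t=3.000: state=(4.864, 4.739, 8.649)
t=3.200: state=(4.586, 4.468, 8.432)
t=3.400: state=(4.477, 4.492, 8.075)
t=3.600: state=(4.611, 4.711, 7.993)
t=3.800: state=(4.791, 4.851, 8.218)
t=4.000: state=(4.808, 4.767, 8.440)
t=4.200: state=(4.676, 4.604, 8.405)
t=4.400: state=(4.580, 4.564, 8.216)
t=4.600: state=(4.615, 4.660, 8.116)
t=4.800: state=(4.715, 4.758, 8.195)
t=4.965: state=(4.755, 4.758, 8.309)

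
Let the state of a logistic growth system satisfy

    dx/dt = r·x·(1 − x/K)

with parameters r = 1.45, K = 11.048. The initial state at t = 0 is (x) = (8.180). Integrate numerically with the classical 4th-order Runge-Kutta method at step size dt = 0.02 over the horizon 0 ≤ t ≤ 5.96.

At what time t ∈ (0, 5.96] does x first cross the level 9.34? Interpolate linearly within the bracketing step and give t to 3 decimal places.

t=0.000: state=(8.180)
step 1 (dt=0.02): k1=(3.079), k2=(3.057), k3=(3.058), k4=(3.036); state += dt/6·(k1+2k2+2k3+k4)
t=0.020: state=(8.241)
t=0.040: state=(8.301)
t=0.060: state=(8.361)
continuing one RK4 step at a time; state shown every 10 steps (Δt=0.2):
t=0.200: state=(8.752)
t=0.400: state=(9.235)
t=0.440: state=(9.321)
next step: t=0.460: state=(9.363) — x has crossed 9.34
linear interpolation between t=0.440 (9.32128) and t=0.460 (9.36311) → t≈0.449

t = 0.449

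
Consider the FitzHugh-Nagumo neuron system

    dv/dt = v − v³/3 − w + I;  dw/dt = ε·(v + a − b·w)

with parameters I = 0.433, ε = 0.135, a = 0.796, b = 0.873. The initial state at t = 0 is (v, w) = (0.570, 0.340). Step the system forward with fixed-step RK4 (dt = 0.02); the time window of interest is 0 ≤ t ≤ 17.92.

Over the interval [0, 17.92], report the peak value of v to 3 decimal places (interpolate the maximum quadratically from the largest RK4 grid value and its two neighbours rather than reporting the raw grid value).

t=0.000: state=(0.570, 0.340)
step 1 (dt=0.02): k1=(0.601, 0.144), k2=(0.604, 0.145), k3=(0.604, 0.145), k4=(0.606, 0.146); state += dt/6·(k1+2k2+2k3+k4)
t=0.020: state=(0.582, 0.343)
t=0.040: state=(0.594, 0.346)
t=0.060: state=(0.607, 0.349)
continuing one RK4 step at a time; state shown every 50 steps (Δt=1):
t=1.000: state=(1.204, 0.518)
t=2.000: state=(1.495, 0.739)
t=3.000: state=(1.464, 0.948)
t=4.000: state=(1.337, 1.123)
t=5.000: state=(1.168, 1.259)
t=6.000: state=(0.948, 1.356)
t=7.000: state=(0.617, 1.408)
t=8.000: state=(-0.052, 1.394)
t=9.000: state=(-1.422, 1.249)
t=10.000: state=(-1.945, 0.983)
t=11.000: state=(-1.897, 0.729)
t=12.000: state=(-1.810, 0.513)
t=13.000: state=(-1.724, 0.333)
t=14.000: state=(-1.641, 0.183)
t=15.000: state=(-1.560, 0.060)
t=16.000: state=(-1.483, -0.039)
t=17.000: state=(-1.409, -0.117)
t=17.920: state=(-1.343, -0.173)
largest grid value and its neighbours: v(2.260)=1.50498, v(2.280)=1.50505, v(2.300)=1.50503
parabola through these three points peaks at t≈2.286 with v≈1.50506

max v = 1.505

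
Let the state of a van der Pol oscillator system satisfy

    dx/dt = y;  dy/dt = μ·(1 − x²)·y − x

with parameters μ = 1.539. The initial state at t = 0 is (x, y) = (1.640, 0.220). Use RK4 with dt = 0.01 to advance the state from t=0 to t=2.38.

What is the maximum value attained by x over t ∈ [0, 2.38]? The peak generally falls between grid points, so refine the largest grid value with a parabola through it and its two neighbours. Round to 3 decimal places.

max x = 1.652

t=0.000: state=(1.640, 0.220)
step 1 (dt=0.01): k1=(0.220, -2.212), k2=(0.209, -2.186), k3=(0.209, -2.186), k4=(0.198, -2.159); state += dt/6·(k1+2k2+2k3+k4)
t=0.010: state=(1.642, 0.198)
t=0.020: state=(1.644, 0.177)
t=0.030: state=(1.646, 0.156)
continuing one RK4 step at a time; state shown every 10 steps (Δt=0.1):
t=0.100: state=(1.652, 0.024)
t=0.200: state=(1.646, -0.126)
t=0.300: state=(1.628, -0.242)
t=0.400: state=(1.599, -0.332)
t=0.500: state=(1.562, -0.405)
t=0.600: state=(1.518, -0.467)
t=0.700: state=(1.469, -0.523)
t=0.800: state=(1.414, -0.576)
t=0.900: state=(1.354, -0.629)
t=1.000: state=(1.288, -0.686)
t=1.100: state=(1.216, -0.749)
t=1.200: state=(1.138, -0.820)
t=1.300: state=(1.052, -0.903)
t=1.400: state=(0.957, -1.002)
t=1.500: state=(0.851, -1.123)
t=1.600: state=(0.731, -1.270)
t=1.700: state=(0.595, -1.454)
t=1.800: state=(0.439, -1.681)
t=1.900: state=(0.257, -1.961)
t=2.000: state=(0.045, -2.295)
t=2.100: state=(-0.203, -2.664)
t=2.200: state=(-0.487, -3.013)
t=2.300: state=(-0.801, -3.227)
t=2.380: state=(-1.060, -3.204)
largest grid value and its neighbours: x(0.100)=1.65180, x(0.110)=1.65195, x(0.120)=1.65194
parabola through these three points peaks at t≈0.114 with x≈1.65197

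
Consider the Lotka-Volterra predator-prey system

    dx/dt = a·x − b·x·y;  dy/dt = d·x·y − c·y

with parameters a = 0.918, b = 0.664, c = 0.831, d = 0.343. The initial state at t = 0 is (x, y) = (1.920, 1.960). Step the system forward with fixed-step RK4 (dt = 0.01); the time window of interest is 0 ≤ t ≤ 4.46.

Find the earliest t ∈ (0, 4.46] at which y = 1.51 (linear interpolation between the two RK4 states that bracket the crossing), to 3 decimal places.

t=0.000: state=(1.920, 1.960)
step 1 (dt=0.01): k1=(-0.736, -0.338), k2=(-0.733, -0.340), k3=(-0.733, -0.340), k4=(-0.729, -0.342); state += dt/6·(k1+2k2+2k3+k4)
t=0.010: state=(1.913, 1.957)
t=0.020: state=(1.905, 1.953)
t=0.030: state=(1.898, 1.950)
continuing one RK4 step at a time; state shown every 20 steps (Δt=0.2):
t=0.200: state=(1.787, 1.885)
t=0.400: state=(1.681, 1.797)
t=0.600: state=(1.601, 1.703)
t=0.800: state=(1.544, 1.607)
t=1.000: state=(1.508, 1.511)
next step: t=1.010: state=(1.507, 1.506) — y has crossed 1.51
linear interpolation between t=1.000 (1.51059) and t=1.010 (1.50586) → t≈1.001

t = 1.001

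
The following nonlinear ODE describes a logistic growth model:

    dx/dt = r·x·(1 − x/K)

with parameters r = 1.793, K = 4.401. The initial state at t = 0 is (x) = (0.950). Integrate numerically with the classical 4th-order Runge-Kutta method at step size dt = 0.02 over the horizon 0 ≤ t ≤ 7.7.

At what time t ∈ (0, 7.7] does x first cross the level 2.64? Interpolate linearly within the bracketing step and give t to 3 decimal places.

t = 0.945

t=0.000: state=(0.950)
step 1 (dt=0.02): k1=(1.336), k2=(1.349), k3=(1.349), k4=(1.363); state += dt/6·(k1+2k2+2k3+k4)
t=0.020: state=(0.977)
t=0.040: state=(1.005)
t=0.060: state=(1.033)
continuing one RK4 step at a time; state shown every 25 steps (Δt=0.5):
t=0.500: state=(1.773)
t=0.940: state=(2.630)
next step: t=0.960: state=(2.668) — x has crossed 2.64
linear interpolation between t=0.940 (2.63002) and t=0.960 (2.66784) → t≈0.945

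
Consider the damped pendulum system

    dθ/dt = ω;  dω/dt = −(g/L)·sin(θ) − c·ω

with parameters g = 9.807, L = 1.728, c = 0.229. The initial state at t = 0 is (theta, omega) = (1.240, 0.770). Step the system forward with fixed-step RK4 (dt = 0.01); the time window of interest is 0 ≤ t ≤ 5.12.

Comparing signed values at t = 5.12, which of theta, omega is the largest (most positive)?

largest component: omega

t=0.000: state=(1.240, 0.770)
step 1 (dt=0.01): k1=(0.770, -5.544), k2=(0.742, -5.545), k3=(0.742, -5.544), k4=(0.715, -5.545); state += dt/6·(k1+2k2+2k3+k4)
t=0.010: state=(1.247, 0.715)
t=0.020: state=(1.254, 0.659)
t=0.030: state=(1.261, 0.604)
continuing one RK4 step at a time; state shown every 20 steps (Δt=0.2):
t=0.200: state=(1.284, -0.327)
t=0.400: state=(1.114, -1.351)
t=0.600: state=(0.755, -2.187)
t=0.800: state=(0.265, -2.631)
t=1.000: state=(-0.259, -2.512)
t=1.200: state=(-0.705, -1.878)
t=1.400: state=(-0.991, -0.953)
t=1.600: state=(-1.081, 0.053)
t=1.800: state=(-0.973, 1.009)
t=2.000: state=(-0.689, 1.789)
t=2.200: state=(-0.280, 2.227)
t=2.400: state=(0.170, 2.186)
t=2.600: state=(0.563, 1.683)
t=2.800: state=(0.823, 0.888)
t=3.000: state=(0.912, -0.008)
t=3.200: state=(0.823, -0.864)
t=3.400: state=(0.578, -1.547)
t=3.600: state=(0.225, -1.914)
t=3.800: state=(-0.160, -1.862)
t=4.000: state=(-0.493, -1.415)
t=4.200: state=(-0.709, -0.714)
t=4.400: state=(-0.773, 0.077)
t=4.600: state=(-0.681, 0.821)
t=4.800: state=(-0.456, 1.388)
t=5.000: state=(-0.146, 1.657)
t=5.120: state=(0.053, 1.643)
compare at T: theta=0.053, omega=1.643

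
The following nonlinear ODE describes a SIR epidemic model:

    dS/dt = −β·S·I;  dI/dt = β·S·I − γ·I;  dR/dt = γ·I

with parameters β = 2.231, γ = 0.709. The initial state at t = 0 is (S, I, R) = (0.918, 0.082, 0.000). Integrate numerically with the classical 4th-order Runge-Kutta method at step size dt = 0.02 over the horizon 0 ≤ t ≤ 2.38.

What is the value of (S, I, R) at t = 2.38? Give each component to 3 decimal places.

t=0.000: state=(0.918, 0.082, 0.000)
step 1 (dt=0.02): k1=(-0.168, 0.110, 0.058), k2=(-0.170, 0.111, 0.059), k3=(-0.170, 0.111, 0.059), k4=(-0.172, 0.112, 0.060); state += dt/6·(k1+2k2+2k3+k4)
t=0.020: state=(0.915, 0.084, 0.001)
t=0.040: state=(0.911, 0.086, 0.002)
t=0.060: state=(0.908, 0.089, 0.004)
continuing one RK4 step at a time; state shown every 5 steps (Δt=0.1):
t=0.100: state=(0.900, 0.094, 0.006)
t=0.200: state=(0.880, 0.106, 0.013)
t=0.300: state=(0.858, 0.120, 0.021)
t=0.400: state=(0.834, 0.135, 0.030)
t=0.500: state=(0.808, 0.151, 0.041)
t=0.600: state=(0.780, 0.168, 0.052)
t=0.700: state=(0.750, 0.186, 0.064)
t=0.800: state=(0.718, 0.204, 0.078)
t=0.900: state=(0.684, 0.222, 0.093)
t=1.000: state=(0.650, 0.240, 0.110)
t=1.100: state=(0.615, 0.258, 0.127)
t=1.200: state=(0.579, 0.274, 0.146)
t=1.300: state=(0.544, 0.290, 0.166)
t=1.400: state=(0.509, 0.304, 0.187)
t=1.500: state=(0.475, 0.316, 0.209)
t=1.600: state=(0.442, 0.326, 0.232)
t=1.700: state=(0.411, 0.334, 0.255)
t=1.800: state=(0.381, 0.340, 0.279)
t=1.900: state=(0.353, 0.343, 0.304)
t=2.000: state=(0.327, 0.345, 0.328)
t=2.100: state=(0.303, 0.345, 0.352)
t=2.200: state=(0.280, 0.343, 0.377)
t=2.300: state=(0.260, 0.339, 0.401)
t=2.380: state=(0.245, 0.335, 0.420)

(S, I, R) = (0.245, 0.335, 0.420)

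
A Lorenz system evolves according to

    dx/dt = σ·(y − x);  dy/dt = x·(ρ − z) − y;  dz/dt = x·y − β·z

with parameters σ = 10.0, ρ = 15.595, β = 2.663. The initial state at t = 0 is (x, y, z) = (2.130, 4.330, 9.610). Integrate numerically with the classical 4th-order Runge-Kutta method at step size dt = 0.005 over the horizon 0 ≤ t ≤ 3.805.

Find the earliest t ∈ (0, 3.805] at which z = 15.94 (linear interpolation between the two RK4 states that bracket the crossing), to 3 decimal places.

t = 0.345

t=0.000: state=(2.130, 4.330, 9.610)
step 1 (dt=0.005): k1=(22.000, 8.418, -16.369), k2=(21.660, 8.816, -15.975), k3=(21.679, 8.807, -15.980), k4=(21.356, 9.202, -15.588); state += dt/6·(k1+2k2+2k3+k4)
t=0.005: state=(2.238, 4.374, 9.530)
t=0.010: state=(2.344, 4.422, 9.454)
t=0.015: state=(2.446, 4.474, 9.382)
continuing one RK4 step at a time; state shown every 40 steps (Δt=0.2):
t=0.200: state=(6.089, 8.378, 9.932)
t=0.340: state=(8.955, 10.121, 15.712)
next step: t=0.345: state=(9.010, 10.060, 15.954) — z has crossed 15.94
linear interpolation between t=0.340 (15.71159) and t=0.345 (15.95401) → t≈0.345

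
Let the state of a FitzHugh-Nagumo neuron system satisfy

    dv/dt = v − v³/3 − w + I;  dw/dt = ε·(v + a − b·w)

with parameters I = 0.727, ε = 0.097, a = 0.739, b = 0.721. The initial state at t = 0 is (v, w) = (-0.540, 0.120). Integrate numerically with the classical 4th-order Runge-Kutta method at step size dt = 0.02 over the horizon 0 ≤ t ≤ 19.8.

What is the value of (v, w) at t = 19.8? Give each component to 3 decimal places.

t=0.000: state=(-0.540, 0.120)
step 1 (dt=0.02): k1=(0.119, 0.011), k2=(0.120, 0.011), k3=(0.120, 0.011), k4=(0.121, 0.011); state += dt/6·(k1+2k2+2k3+k4)
t=0.020: state=(-0.538, 0.120)
t=0.040: state=(-0.535, 0.120)
t=0.060: state=(-0.533, 0.121)
continuing one RK4 step at a time; state shown every 50 steps (Δt=1):
t=1.000: state=(-0.371, 0.138)
t=2.000: state=(-0.008, 0.178)
t=3.000: state=(0.822, 0.269)
t=4.000: state=(1.674, 0.443)
t=5.000: state=(1.787, 0.648)
t=6.000: state=(1.719, 0.838)
t=7.000: state=(1.629, 1.008)
t=8.000: state=(1.534, 1.157)
t=9.000: state=(1.431, 1.287)
t=10.000: state=(1.320, 1.398)
t=11.000: state=(1.194, 1.491)
t=12.000: state=(1.041, 1.564)
t=13.000: state=(0.836, 1.616)
t=14.000: state=(0.505, 1.640)
t=15.000: state=(-0.212, 1.617)
t=16.000: state=(-1.559, 1.494)
t=17.000: state=(-1.956, 1.289)
t=18.000: state=(-1.916, 1.089)
t=19.000: state=(-1.847, 0.909)
t=19.800: state=(-1.790, 0.778)

(v, w) = (-1.790, 0.778)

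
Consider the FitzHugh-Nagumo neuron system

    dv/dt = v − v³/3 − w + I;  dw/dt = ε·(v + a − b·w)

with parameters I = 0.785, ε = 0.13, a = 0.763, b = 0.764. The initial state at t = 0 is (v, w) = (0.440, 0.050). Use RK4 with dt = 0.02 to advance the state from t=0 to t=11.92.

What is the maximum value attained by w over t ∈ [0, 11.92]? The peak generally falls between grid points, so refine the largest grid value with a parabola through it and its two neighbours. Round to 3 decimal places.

max w = 1.714

t=0.000: state=(0.440, 0.050)
step 1 (dt=0.02): k1=(1.147, 0.151), k2=(1.154, 0.153), k3=(1.154, 0.153), k4=(1.162, 0.154); state += dt/6·(k1+2k2+2k3+k4)
t=0.020: state=(0.463, 0.053)
t=0.040: state=(0.486, 0.056)
t=0.060: state=(0.510, 0.059)
continuing one RK4 step at a time; state shown every 25 steps (Δt=0.5):
t=0.500: state=(1.078, 0.144)
t=1.000: state=(1.609, 0.272)
t=1.500: state=(1.820, 0.418)
t=2.000: state=(1.847, 0.562)
t=2.500: state=(1.814, 0.700)
t=3.000: state=(1.764, 0.828)
t=3.500: state=(1.708, 0.946)
t=4.000: state=(1.650, 1.055)
t=4.500: state=(1.590, 1.155)
t=5.000: state=(1.529, 1.246)
t=5.500: state=(1.466, 1.329)
t=6.000: state=(1.400, 1.404)
t=6.500: state=(1.331, 1.471)
t=7.000: state=(1.258, 1.530)
t=7.500: state=(1.180, 1.582)
t=8.000: state=(1.093, 1.626)
t=8.500: state=(0.995, 1.662)
t=9.000: state=(0.881, 1.689)
t=9.500: state=(0.740, 1.707)
t=10.000: state=(0.555, 1.714)
t=10.500: state=(0.294, 1.707)
t=11.000: state=(-0.108, 1.679)
t=11.500: state=(-0.724, 1.621)
t=11.920: state=(-1.326, 1.540)
largest grid value and its neighbours: w(10.000)=1.71419, w(10.020)=1.71420, w(10.040)=1.71419
parabola through these three points peaks at t≈10.020 with w≈1.71420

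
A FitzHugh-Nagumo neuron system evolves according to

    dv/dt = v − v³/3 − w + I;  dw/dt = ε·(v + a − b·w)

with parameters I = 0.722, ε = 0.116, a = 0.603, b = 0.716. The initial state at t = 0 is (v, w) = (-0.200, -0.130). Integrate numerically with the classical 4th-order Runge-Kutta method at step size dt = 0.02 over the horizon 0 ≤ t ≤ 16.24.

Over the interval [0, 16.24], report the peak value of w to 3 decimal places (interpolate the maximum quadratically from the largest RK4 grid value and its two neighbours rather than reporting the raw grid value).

t=0.000: state=(-0.200, -0.130)
step 1 (dt=0.02): k1=(0.655, 0.058), k2=(0.660, 0.058), k3=(0.660, 0.058), k4=(0.666, 0.059); state += dt/6·(k1+2k2+2k3+k4)
t=0.020: state=(-0.187, -0.129)
t=0.040: state=(-0.173, -0.128)
t=0.060: state=(-0.160, -0.126)
continuing one RK4 step at a time; state shown every 50 steps (Δt=1):
t=1.000: state=(0.826, -0.024)
t=2.000: state=(1.813, 0.204)
t=3.000: state=(1.876, 0.463)
t=4.000: state=(1.789, 0.698)
t=5.000: state=(1.691, 0.903)
t=6.000: state=(1.588, 1.080)
t=7.000: state=(1.480, 1.232)
t=8.000: state=(1.365, 1.359)
t=9.000: state=(1.238, 1.463)
t=10.000: state=(1.090, 1.543)
t=11.000: state=(0.903, 1.599)
t=12.000: state=(0.625, 1.624)
t=13.000: state=(0.092, 1.606)
t=14.000: state=(-1.104, 1.494)
t=15.000: state=(-1.893, 1.262)
t=16.000: state=(-1.893, 1.016)
t=16.240: state=(-1.874, 0.961)
largest grid value and its neighbours: w(12.160)=1.62515, w(12.180)=1.62515, w(12.200)=1.62513
parabola through these three points peaks at t≈12.170 with w≈1.62515

max w = 1.625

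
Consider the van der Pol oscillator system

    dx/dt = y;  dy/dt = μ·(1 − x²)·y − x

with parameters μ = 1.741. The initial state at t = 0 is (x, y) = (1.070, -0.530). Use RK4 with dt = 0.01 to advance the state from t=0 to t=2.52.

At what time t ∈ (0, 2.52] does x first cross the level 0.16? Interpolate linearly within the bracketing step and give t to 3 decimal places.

t=0.000: state=(1.070, -0.530)
step 1 (dt=0.01): k1=(-0.530, -0.936), k2=(-0.535, -0.938), k3=(-0.535, -0.938), k4=(-0.539, -0.939); state += dt/6·(k1+2k2+2k3+k4)
t=0.010: state=(1.065, -0.539)
t=0.020: state=(1.059, -0.549)
t=0.030: state=(1.054, -0.558)
continuing one RK4 step at a time; state shown every 10 steps (Δt=0.1):
t=0.100: state=(1.012, -0.626)
t=0.200: state=(0.945, -0.729)
t=0.300: state=(0.866, -0.844)
t=0.400: state=(0.775, -0.978)
t=0.500: state=(0.670, -1.138)
t=0.600: state=(0.547, -1.333)
t=0.700: state=(0.401, -1.576)
t=0.800: state=(0.229, -1.877)
t=0.830: state=(0.171, -1.980)
next step: t=0.840: state=(0.151, -2.016) — x has crossed 0.16
linear interpolation between t=0.830 (0.17145) and t=0.840 (0.15147) → t≈0.836

t = 0.836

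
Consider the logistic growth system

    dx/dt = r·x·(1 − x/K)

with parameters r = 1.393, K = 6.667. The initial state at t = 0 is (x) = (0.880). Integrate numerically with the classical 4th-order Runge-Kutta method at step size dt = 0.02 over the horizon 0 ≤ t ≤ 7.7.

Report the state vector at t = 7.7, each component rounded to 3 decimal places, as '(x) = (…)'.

(x) = (6.666)

t=0.000: state=(0.880)
step 1 (dt=0.02): k1=(1.064), k2=(1.075), k3=(1.075), k4=(1.086); state += dt/6·(k1+2k2+2k3+k4)
t=0.020: state=(0.901)
t=0.040: state=(0.923)
t=0.060: state=(0.946)
continuing one RK4 step at a time; state shown every 25 steps (Δt=0.5):
t=0.500: state=(1.559)
t=1.000: state=(2.532)
t=1.500: state=(3.676)
t=2.000: state=(4.743)
t=2.500: state=(5.546)
t=3.000: state=(6.057)
t=3.500: state=(6.348)
t=4.000: state=(6.504)
t=4.500: state=(6.585)
t=5.000: state=(6.626)
t=5.500: state=(6.646)
t=6.000: state=(6.657)
t=6.500: state=(6.662)
t=7.000: state=(6.664)
t=7.500: state=(6.666)
t=7.700: state=(6.666)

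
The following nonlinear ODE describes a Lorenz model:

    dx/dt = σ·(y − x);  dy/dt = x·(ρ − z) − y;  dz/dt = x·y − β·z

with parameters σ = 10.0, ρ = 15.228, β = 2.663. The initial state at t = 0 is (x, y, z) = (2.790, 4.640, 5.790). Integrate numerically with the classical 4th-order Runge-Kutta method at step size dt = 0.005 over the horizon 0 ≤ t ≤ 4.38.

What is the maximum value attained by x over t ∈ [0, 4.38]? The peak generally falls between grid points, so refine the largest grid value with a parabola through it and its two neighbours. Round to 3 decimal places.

t=0.000: state=(2.790, 4.640, 5.790)
step 1 (dt=0.005): k1=(18.500, 21.692, -2.473), k2=(18.580, 22.092, -2.088), k3=(18.588, 22.090, -2.087), k4=(18.675, 22.489, -1.696); state += dt/6·(k1+2k2+2k3+k4)
t=0.005: state=(2.883, 4.750, 5.780)
t=0.010: state=(2.977, 4.865, 5.773)
t=0.015: state=(3.072, 4.983, 5.771)
continuing one RK4 step at a time; state shown every 40 steps (Δt=0.2):
t=0.200: state=(7.930, 11.050, 10.441)
t=0.400: state=(8.886, 5.762, 20.728)
t=0.600: state=(2.975, 1.447, 14.496)
t=0.800: state=(2.224, 2.667, 9.186)
t=1.000: state=(4.469, 6.361, 7.686)
t=1.200: state=(9.017, 10.634, 14.748)
t=1.400: state=(6.802, 3.943, 18.691)
t=1.600: state=(3.121, 2.530, 12.838)
t=1.800: state=(3.671, 4.688, 9.273)
t=2.000: state=(6.955, 8.960, 11.341)
t=2.200: state=(8.423, 7.158, 18.175)
t=2.400: state=(4.659, 3.239, 15.292)
t=2.600: state=(3.808, 4.235, 11.107)
t=2.800: state=(5.916, 7.460, 10.952)
t=3.000: state=(8.201, 8.227, 16.229)
t=3.200: state=(5.884, 4.350, 16.330)
t=3.400: state=(4.274, 4.263, 12.538)
t=3.600: state=(5.504, 6.620, 11.399)
t=3.800: state=(7.615, 8.118, 14.887)
t=4.000: state=(6.535, 5.317, 16.413)
t=4.200: state=(4.793, 4.506, 13.512)
t=4.380: state=(5.240, 5.945, 11.990)
largest grid value and its neighbours: x(0.315)=10.28347, x(0.320)=10.28513, x(0.325)=10.27561
parabola through these three points peaks at t≈0.318 with x≈10.28582

max x = 10.286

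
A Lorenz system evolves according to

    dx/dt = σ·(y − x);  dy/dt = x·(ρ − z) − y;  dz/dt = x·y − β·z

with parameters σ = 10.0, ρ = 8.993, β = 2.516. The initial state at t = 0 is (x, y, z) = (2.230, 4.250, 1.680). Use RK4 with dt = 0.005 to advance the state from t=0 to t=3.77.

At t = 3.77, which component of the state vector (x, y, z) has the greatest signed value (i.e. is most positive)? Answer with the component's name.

t=0.000: state=(2.230, 4.250, 1.680)
step 1 (dt=0.005): k1=(20.200, 12.058, 5.251), k2=(19.996, 12.367, 5.501), k3=(20.009, 12.361, 5.499), k4=(19.818, 12.664, 5.751); state += dt/6·(k1+2k2+2k3+k4)
t=0.005: state=(2.330, 4.312, 1.708)
t=0.010: state=(2.428, 4.377, 1.738)
t=0.015: state=(2.525, 4.444, 1.770)
continuing one RK4 step at a time; state shown every 40 steps (Δt=0.2):
t=0.200: state=(5.938, 7.746, 5.255)
t=0.400: state=(7.269, 6.255, 11.823)
t=0.600: state=(3.834, 2.282, 10.552)
t=0.800: state=(2.153, 1.905, 7.202)
t=1.000: state=(2.349, 2.731, 5.130)
t=1.200: state=(3.605, 4.467, 4.798)
t=1.400: state=(5.489, 6.319, 6.999)
t=1.600: state=(5.942, 5.458, 9.977)
t=1.800: state=(4.320, 3.497, 9.523)
t=2.000: state=(3.315, 3.149, 7.598)
t=2.200: state=(3.524, 3.857, 6.421)
t=2.400: state=(4.460, 4.996, 6.706)
t=2.600: state=(5.277, 5.451, 8.240)
t=2.800: state=(4.999, 4.609, 9.138)
t=3.000: state=(4.179, 3.851, 8.485)
t=3.200: state=(3.873, 3.897, 7.501)
t=3.400: state=(4.192, 4.453, 7.167)
t=3.600: state=(4.728, 4.949, 7.693)
t=3.770: state=(4.913, 4.893, 8.352)
compare at T: x=4.913, y=4.893, z=8.352

largest component: z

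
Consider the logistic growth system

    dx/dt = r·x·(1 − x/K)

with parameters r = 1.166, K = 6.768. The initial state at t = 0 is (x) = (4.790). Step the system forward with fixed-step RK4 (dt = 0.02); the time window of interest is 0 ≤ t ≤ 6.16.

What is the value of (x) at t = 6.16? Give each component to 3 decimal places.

t=0.000: state=(4.790)
step 1 (dt=0.02): k1=(1.632), k2=(1.624), k3=(1.624), k4=(1.616); state += dt/6·(k1+2k2+2k3+k4)
t=0.020: state=(4.822)
t=0.040: state=(4.855)
t=0.060: state=(4.886)
continuing one RK4 step at a time; state shown every 10 steps (Δt=0.2):
t=0.200: state=(5.100)
t=0.400: state=(5.376)
t=0.600: state=(5.616)
t=0.800: state=(5.822)
t=1.000: state=(5.996)
t=1.200: state=(6.142)
t=1.400: state=(6.263)
t=1.600: state=(6.361)
t=1.800: state=(6.442)
t=2.000: state=(6.507)
t=2.200: state=(6.560)
t=2.400: state=(6.602)
t=2.600: state=(6.636)
t=2.800: state=(6.663)
t=3.000: state=(6.684)
t=3.200: state=(6.702)
t=3.400: state=(6.715)
t=3.600: state=(6.726)
t=3.800: state=(6.735)
t=4.000: state=(6.742)
t=4.200: state=(6.747)
t=4.400: state=(6.752)
t=4.600: state=(6.755)
t=4.800: state=(6.758)
t=5.000: state=(6.760)
t=5.200: state=(6.762)
t=5.400: state=(6.763)
t=5.600: state=(6.764)
t=5.800: state=(6.765)
t=6.000: state=(6.765)
t=6.160: state=(6.766)

(x) = (6.766)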